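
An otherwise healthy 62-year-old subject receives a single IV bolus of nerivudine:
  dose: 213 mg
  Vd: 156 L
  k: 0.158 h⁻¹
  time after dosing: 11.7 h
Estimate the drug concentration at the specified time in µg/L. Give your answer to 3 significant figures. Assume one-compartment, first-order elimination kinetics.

C₀ = Dose / Vd = 213.0 / 156 = 1.365 mg/L
C = C₀ · e^(−k·t) = 1.365 × e^(−0.1580 × 11.7)
  = 1.365 × 0.1575 = 0.2150 mg/L
Convert: 0.2150 mg/L × 1000 = 215.0 µg/L

215 µg/L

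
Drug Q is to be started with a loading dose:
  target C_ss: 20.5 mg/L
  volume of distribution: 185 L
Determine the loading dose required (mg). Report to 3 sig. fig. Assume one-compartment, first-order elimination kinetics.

LD = Css × Vd = 20.5 × 185 = 3793 mg

3790 mg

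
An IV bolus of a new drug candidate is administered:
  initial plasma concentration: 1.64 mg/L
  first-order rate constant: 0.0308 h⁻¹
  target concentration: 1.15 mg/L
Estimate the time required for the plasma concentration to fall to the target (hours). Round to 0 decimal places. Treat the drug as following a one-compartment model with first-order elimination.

t = ln(C₀ / C) / k = ln(1.640 / 1.15) / 0.03080
  = ln(1.426) / 0.03080 = 0.3549 / 0.03080 = 11.52 h

12 h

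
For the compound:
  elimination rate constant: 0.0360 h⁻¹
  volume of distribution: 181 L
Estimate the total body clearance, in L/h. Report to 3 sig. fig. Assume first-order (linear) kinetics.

CL = k × Vd = 0.0360 × 181 = 6.516 L/h

6.52 L/h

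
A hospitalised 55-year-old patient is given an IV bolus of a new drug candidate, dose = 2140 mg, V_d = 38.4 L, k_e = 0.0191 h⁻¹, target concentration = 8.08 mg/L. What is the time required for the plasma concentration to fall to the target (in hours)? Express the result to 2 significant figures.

100 h

C₀ = Dose / Vd = 2140 / 38.4 = 55.73 mg/L
t = ln(C₀ / C) / k = ln(55.73 / 8.08) / 0.01910
  = ln(6.897) / 0.01910 = 1.931 / 0.01910 = 101.1 h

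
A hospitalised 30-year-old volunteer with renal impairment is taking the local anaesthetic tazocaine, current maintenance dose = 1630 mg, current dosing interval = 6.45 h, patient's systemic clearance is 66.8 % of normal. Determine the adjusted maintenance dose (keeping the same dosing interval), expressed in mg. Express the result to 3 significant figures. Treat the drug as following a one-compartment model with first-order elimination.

1090 mg

To keep the same average steady-state level, dosing rate must scale with clearance.
CL ratio = 66.8 / 100 = 0.6680
New dose (same interval) = 1630 × 0.6680 = 1089 mg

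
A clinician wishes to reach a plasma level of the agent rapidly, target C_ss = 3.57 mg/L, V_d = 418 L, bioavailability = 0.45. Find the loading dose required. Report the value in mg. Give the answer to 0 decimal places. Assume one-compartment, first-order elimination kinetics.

LD = Css × Vd / F = 3.57 × 418 / 0.45 = 3316 mg

3316 mg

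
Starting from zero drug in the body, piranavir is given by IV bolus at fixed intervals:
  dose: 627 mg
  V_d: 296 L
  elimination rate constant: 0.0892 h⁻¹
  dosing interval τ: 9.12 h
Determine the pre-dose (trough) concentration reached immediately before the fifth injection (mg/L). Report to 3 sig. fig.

1.62 mg/L

C₀ per dose = Dose / Vd = 627 / 296 = 2.118 mg/L
Fraction remaining after one interval: r = e^(−kτ) = e^(−0.08920 × 9.12) = 0.4433
Before dose 5, 4 doses have been given (aged 1τ, 2τ, 3τ, 4τ).
C_trough = C₀ × (r + r² + … + r^4) = C₀ × r(1−r^4)/(1−r)
        = 2.118 × 0.4433 × (1 − 0.03862) / (1 − 0.4433) = 1.621 mg/L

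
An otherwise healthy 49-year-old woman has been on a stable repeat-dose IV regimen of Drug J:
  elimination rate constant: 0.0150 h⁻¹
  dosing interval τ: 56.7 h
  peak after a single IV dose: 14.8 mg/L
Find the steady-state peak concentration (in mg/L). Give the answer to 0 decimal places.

26 mg/L

e^(−kτ) = e^(−0.01500 × 56.7) = 0.4272
Accumulation ratio R = 1 / (1 − e^(−kτ)) = 1 / (1 − 0.4272) = 1.746
Steady-state peak = C₀ × R = 14.8 × 1.746 = 25.84 mg/L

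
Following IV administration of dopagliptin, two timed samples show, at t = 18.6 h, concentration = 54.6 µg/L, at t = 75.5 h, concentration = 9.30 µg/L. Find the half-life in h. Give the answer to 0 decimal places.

22 h

k = ln(C₁/C₂) / (t₂ − t₁) = ln(54.6/9.30) / (75.5 − 18.6)
  = 1.770 / 56.90 = 0.03111 h⁻¹
t½ = ln2 / k = 0.693147 / 0.03111 = 22.28 h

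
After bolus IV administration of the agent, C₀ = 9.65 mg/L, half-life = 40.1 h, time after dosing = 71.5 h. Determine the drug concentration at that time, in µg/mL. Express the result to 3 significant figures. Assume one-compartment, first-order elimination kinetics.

2.80 µg/mL

k = ln2 / t½ = 0.693147 / 40.1 = 0.01729 h⁻¹
C = C₀ · e^(−k·t) = 9.650 × e^(−0.01729 × 71.5)
  = 9.650 × 0.2905 = 2.803 mg/L
(2.803 mg/L = 2.803 µg/mL)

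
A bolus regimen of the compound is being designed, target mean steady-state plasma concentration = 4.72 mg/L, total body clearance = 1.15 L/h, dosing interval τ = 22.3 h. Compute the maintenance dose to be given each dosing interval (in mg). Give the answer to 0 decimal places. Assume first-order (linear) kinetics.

121 mg

At steady state, Dose/τ = Css × CL.
Dose = Css × CL × τ = 4.72 × 1.150 × 22.3 = 121.0 mg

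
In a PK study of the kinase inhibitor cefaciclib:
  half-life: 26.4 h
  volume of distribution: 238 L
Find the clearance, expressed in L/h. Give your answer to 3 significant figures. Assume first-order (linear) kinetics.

6.25 L/h

k = ln2 / t½ = 0.693147 / 26.4 = 0.02626 h⁻¹
CL = k × Vd = 0.02626 × 238 = 6.250 L/h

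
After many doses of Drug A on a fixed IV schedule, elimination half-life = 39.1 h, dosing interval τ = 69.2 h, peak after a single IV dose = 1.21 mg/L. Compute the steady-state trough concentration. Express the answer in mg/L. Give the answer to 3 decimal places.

0.502 mg/L

k = ln2 / t½ = 0.693147 / 39.1 = 0.01773 h⁻¹
e^(−kτ) = e^(−0.01773 × 69.2) = 0.2932
Accumulation ratio R = 1 / (1 − e^(−kτ)) = 1 / (1 − 0.2932) = 1.415
Steady-state trough = C₀ × R × e^(−kτ) = 1.21 × 1.415 × 0.2932 = 0.5020 mg/L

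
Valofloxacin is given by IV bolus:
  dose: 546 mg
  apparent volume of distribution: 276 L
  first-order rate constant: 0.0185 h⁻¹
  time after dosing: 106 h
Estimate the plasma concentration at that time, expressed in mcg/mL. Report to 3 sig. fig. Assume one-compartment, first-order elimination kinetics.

C₀ = Dose / Vd = 546.0 / 276 = 1.978 mg/L
C = C₀ · e^(−k·t) = 1.978 × e^(−0.01850 × 106)
  = 1.978 × 0.1407 = 0.2783 mg/L
(0.2783 mg/L = 0.2783 mcg/mL)

0.278 mcg/mL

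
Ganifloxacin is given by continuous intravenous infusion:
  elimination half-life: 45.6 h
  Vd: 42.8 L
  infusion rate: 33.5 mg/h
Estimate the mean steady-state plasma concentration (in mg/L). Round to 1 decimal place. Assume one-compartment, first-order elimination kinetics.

k = ln2 / t½ = 0.693147 / 45.6 = 0.01520 h⁻¹
CL = k × Vd = 0.01520 × 42.8 = 0.6506 L/h
At steady state Css = R₀ / CL = 33.5 / 0.6506 = 51.49 mg/L

51.5 mg/L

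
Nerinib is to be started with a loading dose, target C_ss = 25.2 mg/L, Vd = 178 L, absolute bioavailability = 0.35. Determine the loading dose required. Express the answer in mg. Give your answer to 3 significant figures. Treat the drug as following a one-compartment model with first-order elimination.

12800 mg

LD = Css × Vd / F = 25.2 × 178 / 0.35 = 12820 mg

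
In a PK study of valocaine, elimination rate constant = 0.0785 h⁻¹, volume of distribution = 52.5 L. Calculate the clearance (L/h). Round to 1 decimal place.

CL = k × Vd = 0.0785 × 52.5 = 4.121 L/h

4.1 L/h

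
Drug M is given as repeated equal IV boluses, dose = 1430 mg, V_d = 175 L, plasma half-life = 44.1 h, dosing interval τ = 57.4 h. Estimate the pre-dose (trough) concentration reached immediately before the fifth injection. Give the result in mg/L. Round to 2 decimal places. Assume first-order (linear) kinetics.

5.43 mg/L

C₀ per dose = Dose / Vd = 1430 / 175 = 8.171 mg/L
k = ln2 / t½ = 0.693147 / 44.1 = 0.01572 h⁻¹
Fraction remaining after one interval: r = e^(−kτ) = e^(−0.01572 × 57.4) = 0.4056
Before dose 5, 4 doses have been given (aged 1τ, 2τ, 3τ, 4τ).
C_trough = C₀ × (r + r² + … + r^4) = C₀ × r(1−r^4)/(1−r)
        = 8.171 × 0.4056 × (1 − 0.02706) / (1 − 0.4056) = 5.425 mg/L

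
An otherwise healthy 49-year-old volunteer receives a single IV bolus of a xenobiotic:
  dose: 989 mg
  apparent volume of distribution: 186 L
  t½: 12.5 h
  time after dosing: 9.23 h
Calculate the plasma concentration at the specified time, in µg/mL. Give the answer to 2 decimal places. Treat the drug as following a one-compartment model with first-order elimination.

3.19 µg/mL

C₀ = Dose / Vd = 989.0 / 186 = 5.317 mg/L
k = ln2 / t½ = 0.693147 / 12.5 = 0.05545 h⁻¹
C = C₀ · e^(−k·t) = 5.317 × e^(−0.05545 × 9.23)
  = 5.317 × 0.5994 = 3.187 mg/L
(3.187 mg/L = 3.187 µg/mL)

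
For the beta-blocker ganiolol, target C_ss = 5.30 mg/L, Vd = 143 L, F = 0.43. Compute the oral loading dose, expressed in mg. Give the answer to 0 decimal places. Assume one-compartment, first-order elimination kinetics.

1763 mg

LD = Css × Vd / F = 5.30 × 143 / 0.43 = 1763 mg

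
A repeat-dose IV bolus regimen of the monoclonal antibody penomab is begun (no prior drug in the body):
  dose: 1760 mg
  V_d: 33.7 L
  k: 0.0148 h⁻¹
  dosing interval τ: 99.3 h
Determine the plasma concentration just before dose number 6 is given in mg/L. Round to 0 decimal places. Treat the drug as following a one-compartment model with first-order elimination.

C₀ per dose = Dose / Vd = 1760 / 33.7 = 52.23 mg/L
Fraction remaining after one interval: r = e^(−kτ) = e^(−0.01480 × 99.3) = 0.2300
Before dose 6, 5 doses have been given (aged 1τ, 2τ, 3τ, 4τ, 5τ).
C_trough = C₀ × (r + r² + … + r^5) = C₀ × r(1−r^5)/(1−r)
        = 52.23 × 0.2300 × (1 − 0.0006436) / (1 − 0.2300) = 15.59 mg/L

16 mg/L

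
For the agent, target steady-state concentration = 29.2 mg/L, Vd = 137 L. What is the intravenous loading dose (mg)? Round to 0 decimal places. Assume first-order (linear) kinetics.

LD = Css × Vd = 29.2 × 137 = 4000 mg

4000 mg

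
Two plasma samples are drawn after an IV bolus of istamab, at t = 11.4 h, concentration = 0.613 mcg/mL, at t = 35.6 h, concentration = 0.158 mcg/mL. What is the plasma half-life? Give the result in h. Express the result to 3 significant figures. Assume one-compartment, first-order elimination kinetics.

12.4 h

k = ln(C₁/C₂) / (t₂ − t₁) = ln(0.613/0.158) / (35.6 − 11.4)
  = 1.356 / 24.20 = 0.05603 h⁻¹
t½ = ln2 / k = 0.693147 / 0.05603 = 12.37 h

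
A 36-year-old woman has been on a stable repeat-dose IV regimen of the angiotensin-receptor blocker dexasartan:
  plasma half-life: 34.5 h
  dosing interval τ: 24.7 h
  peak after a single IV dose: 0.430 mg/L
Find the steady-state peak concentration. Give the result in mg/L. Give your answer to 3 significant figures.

1.10 mg/L

k = ln2 / t½ = 0.693147 / 34.5 = 0.02009 h⁻¹
e^(−kτ) = e^(−0.02009 × 24.7) = 0.6088
Accumulation ratio R = 1 / (1 − e^(−kτ)) = 1 / (1 − 0.6088) = 2.556
Steady-state peak = C₀ × R = 0.430 × 2.556 = 1.099 mg/L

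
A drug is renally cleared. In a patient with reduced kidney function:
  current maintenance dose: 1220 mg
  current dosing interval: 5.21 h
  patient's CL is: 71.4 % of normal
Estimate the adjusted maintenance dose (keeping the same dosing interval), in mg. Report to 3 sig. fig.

To keep the same average steady-state level, dosing rate must scale with clearance.
CL ratio = 71.4 / 100 = 0.7140
New dose (same interval) = 1220 × 0.7140 = 871.1 mg

871 mg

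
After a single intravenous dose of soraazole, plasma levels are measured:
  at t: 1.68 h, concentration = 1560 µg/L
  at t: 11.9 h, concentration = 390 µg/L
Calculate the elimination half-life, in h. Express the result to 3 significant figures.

k = ln(C₁/C₂) / (t₂ − t₁) = ln(1560/390) / (11.9 − 1.68)
  = 1.386 / 10.22 = 0.1356 h⁻¹
t½ = ln2 / k = 0.693147 / 0.1356 = 5.112 h

5.11 h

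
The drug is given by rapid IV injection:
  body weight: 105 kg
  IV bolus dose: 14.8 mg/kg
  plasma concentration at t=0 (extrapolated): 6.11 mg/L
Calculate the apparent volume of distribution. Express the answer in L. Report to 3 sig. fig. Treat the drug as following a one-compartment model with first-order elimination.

Dose = 14.8 × 105 = 1554 mg
Vd = Dose / C₀ = 1554 / 6.11 = 254.3 L

254 L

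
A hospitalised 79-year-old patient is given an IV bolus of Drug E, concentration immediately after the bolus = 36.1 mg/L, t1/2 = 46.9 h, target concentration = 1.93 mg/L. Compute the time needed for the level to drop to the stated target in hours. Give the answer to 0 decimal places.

198 h

k = ln2 / t½ = 0.693147 / 46.9 = 0.01478 h⁻¹
t = ln(C₀ / C) / k = ln(36.10 / 1.93) / 0.01478
  = ln(18.70) / 0.01478 = 2.929 / 0.01478 = 198.2 h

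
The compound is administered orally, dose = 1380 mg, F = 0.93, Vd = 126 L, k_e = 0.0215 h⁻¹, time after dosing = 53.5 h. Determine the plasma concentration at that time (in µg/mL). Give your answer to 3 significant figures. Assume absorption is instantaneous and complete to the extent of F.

3.22 µg/mL

Amount reaching circulation = F × Dose = 0.93 × 1380 = 1283 mg
C₀ = F·Dose / Vd = 1283 / 126 = 10.18 mg/L
C = C₀ · e^(−k·t) = 10.18 × e^(−0.02150 × 53.5)
  = 10.18 × 0.3166 = 3.223 mg/L
(3.223 mg/L = 3.223 µg/mL)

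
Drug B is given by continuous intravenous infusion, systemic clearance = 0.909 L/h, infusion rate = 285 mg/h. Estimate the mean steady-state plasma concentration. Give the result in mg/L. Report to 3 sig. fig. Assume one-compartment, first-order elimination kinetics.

At steady state Css = R₀ / CL = 285 / 0.9090 = 313.5 mg/L

314 mg/L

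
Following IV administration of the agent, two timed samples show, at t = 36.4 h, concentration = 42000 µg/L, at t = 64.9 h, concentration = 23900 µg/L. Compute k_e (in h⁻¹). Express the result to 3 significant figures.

0.0198 h⁻¹

k = ln(C₁/C₂) / (t₂ − t₁) = ln(42000/23900) / (64.9 − 36.4)
  = 0.5638 / 28.50 = 0.01978 h⁻¹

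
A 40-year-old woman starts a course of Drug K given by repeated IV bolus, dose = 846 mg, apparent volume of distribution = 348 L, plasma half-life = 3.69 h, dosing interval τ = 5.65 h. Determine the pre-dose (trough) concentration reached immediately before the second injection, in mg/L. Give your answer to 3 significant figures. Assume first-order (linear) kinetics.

0.841 mg/L

C₀ per dose = Dose / Vd = 846 / 348 = 2.431 mg/L
k = ln2 / t½ = 0.693147 / 3.69 = 0.1878 h⁻¹
Fraction remaining after one interval: r = e^(−kτ) = e^(−0.1878 × 5.65) = 0.3461
Before dose 2, 1 dose has been given (aged 1τ).
C_trough = C₀ × r = 2.431 × 0.3461 = 0.8414 mg/L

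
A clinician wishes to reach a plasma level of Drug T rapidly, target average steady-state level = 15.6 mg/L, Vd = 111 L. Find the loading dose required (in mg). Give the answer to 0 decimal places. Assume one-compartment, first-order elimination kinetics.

1732 mg

LD = Css × Vd = 15.6 × 111 = 1732 mg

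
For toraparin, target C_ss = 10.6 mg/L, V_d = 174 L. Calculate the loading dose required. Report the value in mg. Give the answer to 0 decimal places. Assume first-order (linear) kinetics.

LD = Css × Vd = 10.6 × 174 = 1844 mg

1844 mg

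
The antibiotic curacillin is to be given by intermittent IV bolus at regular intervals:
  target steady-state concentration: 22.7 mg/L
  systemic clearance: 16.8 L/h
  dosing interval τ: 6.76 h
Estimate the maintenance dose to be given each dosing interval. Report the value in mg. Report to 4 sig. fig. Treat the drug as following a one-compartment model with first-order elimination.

At steady state, Dose/τ = Css × CL.
Dose = Css × CL × τ = 22.7 × 16.80 × 6.76 = 2578 mg

2578 mg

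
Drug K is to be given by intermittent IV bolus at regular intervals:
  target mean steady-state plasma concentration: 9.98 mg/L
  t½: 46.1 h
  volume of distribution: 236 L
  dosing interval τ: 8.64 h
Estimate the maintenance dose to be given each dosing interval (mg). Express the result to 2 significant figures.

k = ln2 / t½ = 0.693147 / 46.1 = 0.01504 h⁻¹
CL = k × Vd = 0.01504 × 236 = 3.549 L/h
At steady state, Dose/τ = Css × CL.
Dose = Css × CL × τ = 9.98 × 3.549 × 8.64 = 306.0 mg

310 mg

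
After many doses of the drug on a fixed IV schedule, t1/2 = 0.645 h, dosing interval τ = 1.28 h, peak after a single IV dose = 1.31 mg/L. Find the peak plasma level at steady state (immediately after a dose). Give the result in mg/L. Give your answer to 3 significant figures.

k = ln2 / t½ = 0.693147 / 0.645 = 1.075 h⁻¹
e^(−kτ) = e^(−1.075 × 1.28) = 0.2526
Accumulation ratio R = 1 / (1 − e^(−kτ)) = 1 / (1 − 0.2526) = 1.338
Steady-state peak = C₀ × R = 1.31 × 1.338 = 1.753 mg/L

1.75 mg/L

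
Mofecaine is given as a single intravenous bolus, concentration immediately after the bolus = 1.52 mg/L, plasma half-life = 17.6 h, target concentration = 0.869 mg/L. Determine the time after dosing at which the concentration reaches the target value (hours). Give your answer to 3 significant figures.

14.2 h

k = ln2 / t½ = 0.693147 / 17.6 = 0.03938 h⁻¹
t = ln(C₀ / C) / k = ln(1.520 / 0.869) / 0.03938
  = ln(1.749) / 0.03938 = 0.5590 / 0.03938 = 14.20 h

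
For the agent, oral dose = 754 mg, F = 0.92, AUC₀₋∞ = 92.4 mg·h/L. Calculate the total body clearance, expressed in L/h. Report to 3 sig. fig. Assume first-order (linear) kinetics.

CL = F·Dose / AUC = 0.92 × 754 / 92.4 = 7.507 L/h

7.51 L/h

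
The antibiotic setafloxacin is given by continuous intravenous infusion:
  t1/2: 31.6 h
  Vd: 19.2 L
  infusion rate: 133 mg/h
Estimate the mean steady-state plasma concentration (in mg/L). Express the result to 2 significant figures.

k = ln2 / t½ = 0.693147 / 31.6 = 0.02194 h⁻¹
CL = k × Vd = 0.02194 × 19.2 = 0.4212 L/h
At steady state Css = R₀ / CL = 133 / 0.4212 = 315.8 mg/L

320 mg/L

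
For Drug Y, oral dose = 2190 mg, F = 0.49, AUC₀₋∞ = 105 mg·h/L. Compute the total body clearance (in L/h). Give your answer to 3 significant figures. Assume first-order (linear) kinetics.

10.2 L/h

CL = F·Dose / AUC = 0.49 × 2190 / 105 = 10.22 L/h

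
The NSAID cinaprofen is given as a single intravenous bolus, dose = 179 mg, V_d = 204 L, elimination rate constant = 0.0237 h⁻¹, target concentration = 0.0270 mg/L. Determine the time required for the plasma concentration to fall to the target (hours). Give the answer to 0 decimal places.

147 h

C₀ = Dose / Vd = 179.0 / 204 = 0.8775 mg/L
t = ln(C₀ / C) / k = ln(0.8775 / 0.0270) / 0.02370
  = ln(32.50) / 0.02370 = 3.481 / 0.02370 = 146.9 h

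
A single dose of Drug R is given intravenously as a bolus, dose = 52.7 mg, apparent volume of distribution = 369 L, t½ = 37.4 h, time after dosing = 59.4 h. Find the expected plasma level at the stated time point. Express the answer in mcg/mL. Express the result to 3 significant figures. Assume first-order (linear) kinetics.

0.0475 mcg/mL

C₀ = Dose / Vd = 52.70 / 369 = 0.1428 mg/L
k = ln2 / t½ = 0.693147 / 37.4 = 0.01853 h⁻¹
C = C₀ · e^(−k·t) = 0.1428 × e^(−0.01853 × 59.4)
  = 0.1428 × 0.3326 = 0.04750 mg/L
(0.04750 mg/L = 0.04750 mcg/mL)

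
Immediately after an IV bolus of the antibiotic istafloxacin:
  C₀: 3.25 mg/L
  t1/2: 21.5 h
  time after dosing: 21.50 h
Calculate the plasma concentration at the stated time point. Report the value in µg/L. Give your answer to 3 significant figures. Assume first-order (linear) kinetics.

1630 µg/L

k = ln2 / t½ = 0.693147 / 21.5 = 0.03224 h⁻¹
t / t½ = 21.50 / 21.5 = 1 half-lives
C = C₀ × (1/2)^1 = 3.250 × 0.5000 = 1.625 mg/L
Convert: 1.625 mg/L × 1000 = 1625 µg/L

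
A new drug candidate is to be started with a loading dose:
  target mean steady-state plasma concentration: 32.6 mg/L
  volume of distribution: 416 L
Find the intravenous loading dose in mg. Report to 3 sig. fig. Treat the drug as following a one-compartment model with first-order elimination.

13600 mg

LD = Css × Vd = 32.6 × 416 = 13560 mg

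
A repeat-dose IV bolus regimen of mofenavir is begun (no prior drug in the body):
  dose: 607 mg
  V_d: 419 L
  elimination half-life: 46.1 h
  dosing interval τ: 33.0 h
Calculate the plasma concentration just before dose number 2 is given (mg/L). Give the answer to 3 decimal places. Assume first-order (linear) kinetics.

C₀ per dose = Dose / Vd = 607 / 419 = 1.449 mg/L
k = ln2 / t½ = 0.693147 / 46.1 = 0.01504 h⁻¹
Fraction remaining after one interval: r = e^(−kτ) = e^(−0.01504 × 33.0) = 0.6088
Before dose 2, 1 dose has been given (aged 1τ).
C_trough = C₀ × r = 1.449 × 0.6088 = 0.8822 mg/L

0.882 mg/L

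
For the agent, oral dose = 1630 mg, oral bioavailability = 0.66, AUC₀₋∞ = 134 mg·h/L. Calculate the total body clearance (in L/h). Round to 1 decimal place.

CL = F·Dose / AUC = 0.66 × 1630 / 134 = 8.028 L/h

8.0 L/h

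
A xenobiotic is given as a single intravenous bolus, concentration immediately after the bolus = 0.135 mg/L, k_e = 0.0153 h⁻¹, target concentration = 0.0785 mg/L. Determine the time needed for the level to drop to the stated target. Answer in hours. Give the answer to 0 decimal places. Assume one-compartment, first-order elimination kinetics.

35 h

t = ln(C₀ / C) / k = ln(0.1350 / 0.0785) / 0.01530
  = ln(1.720) / 0.01530 = 0.5423 / 0.01530 = 35.44 h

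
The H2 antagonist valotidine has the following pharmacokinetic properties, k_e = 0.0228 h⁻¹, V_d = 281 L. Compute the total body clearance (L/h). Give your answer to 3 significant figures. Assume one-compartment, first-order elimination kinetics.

6.41 L/h

CL = k × Vd = 0.0228 × 281 = 6.407 L/h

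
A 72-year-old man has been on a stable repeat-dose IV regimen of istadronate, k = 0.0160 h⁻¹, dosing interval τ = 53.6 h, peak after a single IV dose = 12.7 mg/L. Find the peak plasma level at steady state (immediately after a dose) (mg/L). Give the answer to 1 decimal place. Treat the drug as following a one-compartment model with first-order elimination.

e^(−kτ) = e^(−0.01600 × 53.6) = 0.4242
Accumulation ratio R = 1 / (1 − e^(−kτ)) = 1 / (1 − 0.4242) = 1.737
Steady-state peak = C₀ × R = 12.7 × 1.737 = 22.06 mg/L

22.1 mg/L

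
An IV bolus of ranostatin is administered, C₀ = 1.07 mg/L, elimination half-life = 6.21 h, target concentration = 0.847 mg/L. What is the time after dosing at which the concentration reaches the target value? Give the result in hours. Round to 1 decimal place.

k = ln2 / t½ = 0.693147 / 6.21 = 0.1116 h⁻¹
t = ln(C₀ / C) / k = ln(1.070 / 0.847) / 0.1116
  = ln(1.263) / 0.1116 = 0.2335 / 0.1116 = 2.092 h

2.1 h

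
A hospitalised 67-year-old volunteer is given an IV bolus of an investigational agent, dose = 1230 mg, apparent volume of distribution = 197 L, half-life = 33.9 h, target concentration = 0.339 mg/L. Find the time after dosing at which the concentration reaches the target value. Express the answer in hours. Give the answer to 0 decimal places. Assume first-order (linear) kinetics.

C₀ = Dose / Vd = 1230 / 197 = 6.244 mg/L
k = ln2 / t½ = 0.693147 / 33.9 = 0.02045 h⁻¹
t = ln(C₀ / C) / k = ln(6.244 / 0.339) / 0.02045
  = ln(18.42) / 0.02045 = 2.913 / 0.02045 = 142.4 h

142 h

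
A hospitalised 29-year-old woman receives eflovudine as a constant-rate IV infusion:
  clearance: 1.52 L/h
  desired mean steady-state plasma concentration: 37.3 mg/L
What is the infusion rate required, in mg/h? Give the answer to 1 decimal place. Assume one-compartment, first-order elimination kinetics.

At steady state, infusion rate R₀ = Css × CL = 37.3 × 1.520 = 56.70 mg/h

56.7 mg/h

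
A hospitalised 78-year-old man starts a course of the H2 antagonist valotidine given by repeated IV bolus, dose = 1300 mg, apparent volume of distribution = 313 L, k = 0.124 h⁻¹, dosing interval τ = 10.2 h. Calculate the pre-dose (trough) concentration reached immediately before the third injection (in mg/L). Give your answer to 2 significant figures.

1.5 mg/L

C₀ per dose = Dose / Vd = 1300 / 313 = 4.153 mg/L
Fraction remaining after one interval: r = e^(−kτ) = e^(−0.1240 × 10.2) = 0.2823
Before dose 3, 2 doses have been given (aged 1τ, 2τ).
C_trough = C₀ × (r + r²) = 4.153 × (0.2823 + 0.07969) = 1.503 mg/L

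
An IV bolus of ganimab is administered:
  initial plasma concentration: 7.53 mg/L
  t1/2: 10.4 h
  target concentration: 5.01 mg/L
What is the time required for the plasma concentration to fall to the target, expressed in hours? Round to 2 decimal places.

6.11 h

k = ln2 / t½ = 0.693147 / 10.4 = 0.06665 h⁻¹
t = ln(C₀ / C) / k = ln(7.530 / 5.01) / 0.06665
  = ln(1.503) / 0.06665 = 0.4075 / 0.06665 = 6.114 h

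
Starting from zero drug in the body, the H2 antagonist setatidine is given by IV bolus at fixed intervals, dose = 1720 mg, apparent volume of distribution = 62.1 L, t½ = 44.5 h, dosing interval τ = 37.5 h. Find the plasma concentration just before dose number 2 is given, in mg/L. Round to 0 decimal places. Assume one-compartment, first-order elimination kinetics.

C₀ per dose = Dose / Vd = 1720 / 62.1 = 27.70 mg/L
k = ln2 / t½ = 0.693147 / 44.5 = 0.01558 h⁻¹
Fraction remaining after one interval: r = e^(−kτ) = e^(−0.01558 × 37.5) = 0.5575
Before dose 2, 1 dose has been given (aged 1τ).
C_trough = C₀ × r = 27.70 × 0.5575 = 15.44 mg/L

15 mg/L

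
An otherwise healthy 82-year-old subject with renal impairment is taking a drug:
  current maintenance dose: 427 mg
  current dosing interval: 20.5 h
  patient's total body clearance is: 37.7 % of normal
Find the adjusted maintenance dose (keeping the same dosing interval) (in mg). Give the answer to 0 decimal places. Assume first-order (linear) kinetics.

To keep the same average steady-state level, dosing rate must scale with clearance.
CL ratio = 37.7 / 100 = 0.3770
New dose (same interval) = 427 × 0.3770 = 161.0 mg

161 mg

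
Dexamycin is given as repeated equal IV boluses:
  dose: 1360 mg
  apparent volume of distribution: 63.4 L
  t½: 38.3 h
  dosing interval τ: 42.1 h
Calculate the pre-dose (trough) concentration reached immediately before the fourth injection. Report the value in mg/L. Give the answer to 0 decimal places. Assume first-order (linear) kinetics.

C₀ per dose = Dose / Vd = 1360 / 63.4 = 21.45 mg/L
k = ln2 / t½ = 0.693147 / 38.3 = 0.01810 h⁻¹
Fraction remaining after one interval: r = e^(−kτ) = e^(−0.01810 × 42.1) = 0.4667
Before dose 4, 3 doses have been given (aged 1τ, 2τ, 3τ).
C_trough = C₀ × (r + r² + … + r^3) = C₀ × r(1−r^3)/(1−r)
        = 21.45 × 0.4667 × (1 − 0.1017) / (1 − 0.4667) = 16.86 mg/L

17 mg/L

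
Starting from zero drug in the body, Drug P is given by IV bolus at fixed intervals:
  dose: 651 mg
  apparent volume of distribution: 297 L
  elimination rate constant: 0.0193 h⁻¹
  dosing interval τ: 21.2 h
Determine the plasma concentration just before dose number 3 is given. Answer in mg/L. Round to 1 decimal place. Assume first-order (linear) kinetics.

C₀ per dose = Dose / Vd = 651 / 297 = 2.192 mg/L
Fraction remaining after one interval: r = e^(−kτ) = e^(−0.01930 × 21.2) = 0.6642
Before dose 3, 2 doses have been given (aged 1τ, 2τ).
C_trough = C₀ × (r + r²) = 2.192 × (0.6642 + 0.4412) = 2.423 mg/L

2.4 mg/L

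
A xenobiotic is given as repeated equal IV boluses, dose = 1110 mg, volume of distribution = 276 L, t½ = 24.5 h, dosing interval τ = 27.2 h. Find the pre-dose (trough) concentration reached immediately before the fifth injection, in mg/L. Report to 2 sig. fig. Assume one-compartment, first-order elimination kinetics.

C₀ per dose = Dose / Vd = 1110 / 276 = 4.022 mg/L
k = ln2 / t½ = 0.693147 / 24.5 = 0.02829 h⁻¹
Fraction remaining after one interval: r = e^(−kτ) = e^(−0.02829 × 27.2) = 0.4633
Before dose 5, 4 doses have been given (aged 1τ, 2τ, 3τ, 4τ).
C_trough = C₀ × (r + r² + … + r^4) = C₀ × r(1−r^4)/(1−r)
        = 4.022 × 0.4633 × (1 − 0.04607) / (1 − 0.4633) = 3.312 mg/L

3.3 mg/L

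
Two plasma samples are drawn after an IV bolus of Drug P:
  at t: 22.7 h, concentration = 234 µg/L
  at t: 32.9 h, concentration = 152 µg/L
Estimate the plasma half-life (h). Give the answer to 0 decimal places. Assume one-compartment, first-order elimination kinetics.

k = ln(C₁/C₂) / (t₂ − t₁) = ln(234/152) / (32.9 − 22.7)
  = 0.4314 / 10.20 = 0.04229 h⁻¹
t½ = ln2 / k = 0.693147 / 0.04229 = 16.39 h

16 h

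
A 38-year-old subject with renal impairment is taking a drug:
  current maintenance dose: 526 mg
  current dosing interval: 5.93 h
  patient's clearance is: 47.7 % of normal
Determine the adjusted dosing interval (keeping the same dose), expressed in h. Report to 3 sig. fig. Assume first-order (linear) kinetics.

12.4 h

To keep the same average steady-state level, dosing rate must scale with clearance.
CL ratio = 47.7 / 100 = 0.4770
New interval (same dose) = 5.93 / 0.4770 = 12.43 h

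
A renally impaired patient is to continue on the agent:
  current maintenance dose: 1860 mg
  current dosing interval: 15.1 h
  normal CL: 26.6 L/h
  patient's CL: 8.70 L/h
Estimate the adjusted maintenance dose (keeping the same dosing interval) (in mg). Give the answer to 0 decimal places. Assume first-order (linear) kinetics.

To keep the same average steady-state level, dosing rate must scale with clearance.
CL ratio = 8.70 / 26.6 = 0.3271
New dose (same interval) = 1860 × 0.3271 = 608.4 mg

608 mg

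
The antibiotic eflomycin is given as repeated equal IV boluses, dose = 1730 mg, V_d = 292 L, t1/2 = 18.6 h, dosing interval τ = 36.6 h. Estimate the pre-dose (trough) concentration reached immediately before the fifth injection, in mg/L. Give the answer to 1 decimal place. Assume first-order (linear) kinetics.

2.0 mg/L

C₀ per dose = Dose / Vd = 1730 / 292 = 5.925 mg/L
k = ln2 / t½ = 0.693147 / 18.6 = 0.03727 h⁻¹
Fraction remaining after one interval: r = e^(−kτ) = e^(−0.03727 × 36.6) = 0.2556
Before dose 5, 4 doses have been given (aged 1τ, 2τ, 3τ, 4τ).
C_trough = C₀ × (r + r² + … + r^4) = C₀ × r(1−r^4)/(1−r)
        = 5.925 × 0.2556 × (1 − 0.004268) / (1 − 0.2556) = 2.026 mg/L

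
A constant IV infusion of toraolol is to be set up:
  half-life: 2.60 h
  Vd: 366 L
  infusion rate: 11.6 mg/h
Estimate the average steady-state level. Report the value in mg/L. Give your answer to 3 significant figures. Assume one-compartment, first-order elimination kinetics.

0.119 mg/L

k = ln2 / t½ = 0.693147 / 2.60 = 0.2666 h⁻¹
CL = k × Vd = 0.2666 × 366 = 97.58 L/h
At steady state Css = R₀ / CL = 11.6 / 97.58 = 0.1189 mg/L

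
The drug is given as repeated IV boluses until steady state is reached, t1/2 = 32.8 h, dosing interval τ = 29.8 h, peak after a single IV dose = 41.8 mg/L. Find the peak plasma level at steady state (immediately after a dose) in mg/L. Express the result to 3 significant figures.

k = ln2 / t½ = 0.693147 / 32.8 = 0.02113 h⁻¹
e^(−kτ) = e^(−0.02113 × 29.8) = 0.5328
Accumulation ratio R = 1 / (1 − e^(−kτ)) = 1 / (1 − 0.5328) = 2.140
Steady-state peak = C₀ × R = 41.8 × 2.140 = 89.45 mg/L

89.5 mg/L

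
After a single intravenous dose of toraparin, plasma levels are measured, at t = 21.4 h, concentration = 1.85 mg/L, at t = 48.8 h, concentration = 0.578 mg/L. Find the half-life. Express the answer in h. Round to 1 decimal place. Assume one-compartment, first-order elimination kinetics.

16.3 h

k = ln(C₁/C₂) / (t₂ − t₁) = ln(1.85/0.578) / (48.8 − 21.4)
  = 1.163 / 27.40 = 0.04245 h⁻¹
t½ = ln2 / k = 0.693147 / 0.04245 = 16.33 h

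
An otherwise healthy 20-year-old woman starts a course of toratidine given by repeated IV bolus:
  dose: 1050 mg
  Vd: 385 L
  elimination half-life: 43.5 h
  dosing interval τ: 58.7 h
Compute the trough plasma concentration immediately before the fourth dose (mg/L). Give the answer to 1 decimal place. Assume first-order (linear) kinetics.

C₀ per dose = Dose / Vd = 1050 / 385 = 2.727 mg/L
k = ln2 / t½ = 0.693147 / 43.5 = 0.01593 h⁻¹
Fraction remaining after one interval: r = e^(−kτ) = e^(−0.01593 × 58.7) = 0.3926
Before dose 4, 3 doses have been given (aged 1τ, 2τ, 3τ).
C_trough = C₀ × (r + r² + … + r^3) = C₀ × r(1−r^3)/(1−r)
        = 2.727 × 0.3926 × (1 − 0.06051) / (1 − 0.3926) = 1.656 mg/L

1.7 mg/L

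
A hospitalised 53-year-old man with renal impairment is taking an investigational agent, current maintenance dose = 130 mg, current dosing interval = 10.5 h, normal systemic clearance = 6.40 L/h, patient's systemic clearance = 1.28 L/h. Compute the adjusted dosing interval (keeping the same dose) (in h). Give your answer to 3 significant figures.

To keep the same average steady-state level, dosing rate must scale with clearance.
CL ratio = 1.28 / 6.40 = 0.2000
New interval (same dose) = 10.5 / 0.2000 = 52.50 h

52.5 h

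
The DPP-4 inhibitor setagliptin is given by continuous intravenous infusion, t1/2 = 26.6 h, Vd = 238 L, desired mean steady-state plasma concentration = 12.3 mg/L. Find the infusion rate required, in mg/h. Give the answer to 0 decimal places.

k = ln2 / t½ = 0.693147 / 26.6 = 0.02606 h⁻¹
CL = k × Vd = 0.02606 × 238 = 6.202 L/h
At steady state, infusion rate R₀ = Css × CL = 12.3 × 6.202 = 76.28 mg/h

76 mg/h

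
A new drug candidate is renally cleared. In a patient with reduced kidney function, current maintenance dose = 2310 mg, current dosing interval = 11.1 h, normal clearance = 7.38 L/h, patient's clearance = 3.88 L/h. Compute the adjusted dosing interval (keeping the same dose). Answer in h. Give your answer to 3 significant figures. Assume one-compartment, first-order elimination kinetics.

To keep the same average steady-state level, dosing rate must scale with clearance.
CL ratio = 3.88 / 7.38 = 0.5257
New interval (same dose) = 11.1 / 0.5257 = 21.11 h

21.1 h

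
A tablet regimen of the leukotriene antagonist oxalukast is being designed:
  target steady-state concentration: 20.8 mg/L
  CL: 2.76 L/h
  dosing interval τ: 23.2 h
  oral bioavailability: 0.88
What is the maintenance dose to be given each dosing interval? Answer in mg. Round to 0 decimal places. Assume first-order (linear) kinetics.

At steady state, F × (Dose/τ) = Css × CL.
Dose = Css × CL × τ / F = 20.8 × 2.760 × 23.2 / 0.88 = 1513 mg

1513 mg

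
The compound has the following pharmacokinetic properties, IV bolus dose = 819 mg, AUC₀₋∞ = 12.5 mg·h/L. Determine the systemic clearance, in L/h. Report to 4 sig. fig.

CL = Dose / AUC = 819 / 12.5 = 65.52 L/h

65.52 L/h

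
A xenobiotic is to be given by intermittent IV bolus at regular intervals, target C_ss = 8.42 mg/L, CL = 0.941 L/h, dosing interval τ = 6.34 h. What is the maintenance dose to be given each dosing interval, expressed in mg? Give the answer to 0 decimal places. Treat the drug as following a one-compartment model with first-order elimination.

50 mg

At steady state, Dose/τ = Css × CL.
Dose = Css × CL × τ = 8.42 × 0.9410 × 6.34 = 50.23 mg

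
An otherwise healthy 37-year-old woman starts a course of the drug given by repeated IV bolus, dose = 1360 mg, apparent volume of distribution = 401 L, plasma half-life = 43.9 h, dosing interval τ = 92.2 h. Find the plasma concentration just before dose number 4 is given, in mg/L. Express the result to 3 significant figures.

C₀ per dose = Dose / Vd = 1360 / 401 = 3.392 mg/L
k = ln2 / t½ = 0.693147 / 43.9 = 0.01579 h⁻¹
Fraction remaining after one interval: r = e^(−kτ) = e^(−0.01579 × 92.2) = 0.2332
Before dose 4, 3 doses have been given (aged 1τ, 2τ, 3τ).
C_trough = C₀ × (r + r² + … + r^3) = C₀ × r(1−r^3)/(1−r)
        = 3.392 × 0.2332 × (1 − 0.01268) / (1 − 0.2332) = 1.018 mg/L

1.02 mg/L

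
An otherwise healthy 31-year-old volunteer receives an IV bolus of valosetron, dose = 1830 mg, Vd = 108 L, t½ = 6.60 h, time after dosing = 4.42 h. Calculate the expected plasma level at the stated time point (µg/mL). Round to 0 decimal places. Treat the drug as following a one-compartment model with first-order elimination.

11 µg/mL

C₀ = Dose / Vd = 1830 / 108 = 16.94 mg/L
k = ln2 / t½ = 0.693147 / 6.60 = 0.1050 h⁻¹
C = C₀ · e^(−k·t) = 16.94 × e^(−0.1050 × 4.42)
  = 16.94 × 0.6287 = 10.65 mg/L
(10.65 mg/L = 10.65 µg/mL)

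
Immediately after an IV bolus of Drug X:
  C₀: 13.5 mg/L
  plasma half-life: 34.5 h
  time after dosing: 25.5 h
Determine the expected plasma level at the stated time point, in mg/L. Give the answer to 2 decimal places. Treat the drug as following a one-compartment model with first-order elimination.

k = ln2 / t½ = 0.693147 / 34.5 = 0.02009 h⁻¹
C = C₀ · e^(−k·t) = 13.50 × e^(−0.02009 × 25.5)
  = 13.50 × 0.5991 = 8.088 mg/L

8.09 mg/L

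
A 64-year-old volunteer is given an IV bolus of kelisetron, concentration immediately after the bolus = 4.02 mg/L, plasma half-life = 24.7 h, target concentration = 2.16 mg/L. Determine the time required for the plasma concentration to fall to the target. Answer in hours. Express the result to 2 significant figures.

22 h

k = ln2 / t½ = 0.693147 / 24.7 = 0.02806 h⁻¹
t = ln(C₀ / C) / k = ln(4.020 / 2.16) / 0.02806
  = ln(1.861) / 0.02806 = 0.6211 / 0.02806 = 22.13 h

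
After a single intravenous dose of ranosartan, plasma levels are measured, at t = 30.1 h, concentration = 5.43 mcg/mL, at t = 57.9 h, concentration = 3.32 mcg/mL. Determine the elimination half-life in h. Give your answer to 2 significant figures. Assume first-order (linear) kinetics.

39 h

k = ln(C₁/C₂) / (t₂ − t₁) = ln(5.43/3.32) / (57.9 − 30.1)
  = 0.4920 / 27.80 = 0.01770 h⁻¹
t½ = ln2 / k = 0.693147 / 0.01770 = 39.16 h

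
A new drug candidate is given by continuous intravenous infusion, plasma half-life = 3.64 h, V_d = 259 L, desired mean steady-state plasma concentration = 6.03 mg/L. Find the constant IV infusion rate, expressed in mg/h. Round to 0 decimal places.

297 mg/h

k = ln2 / t½ = 0.693147 / 3.64 = 0.1904 h⁻¹
CL = k × Vd = 0.1904 × 259 = 49.31 L/h
At steady state, infusion rate R₀ = Css × CL = 6.03 × 49.31 = 297.3 mg/h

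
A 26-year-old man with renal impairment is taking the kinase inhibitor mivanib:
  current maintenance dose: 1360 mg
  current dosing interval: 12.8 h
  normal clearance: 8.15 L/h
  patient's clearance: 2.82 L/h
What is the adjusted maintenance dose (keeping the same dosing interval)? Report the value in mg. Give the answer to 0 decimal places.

To keep the same average steady-state level, dosing rate must scale with clearance.
CL ratio = 2.82 / 8.15 = 0.3460
New dose (same interval) = 1360 × 0.3460 = 470.6 mg

471 mg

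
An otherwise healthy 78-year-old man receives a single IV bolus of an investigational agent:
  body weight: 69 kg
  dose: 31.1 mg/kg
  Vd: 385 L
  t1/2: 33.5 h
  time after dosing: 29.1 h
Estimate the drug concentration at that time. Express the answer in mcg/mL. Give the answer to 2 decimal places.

3.05 mcg/mL

Total dose = 31.1 × 69 = 2146 mg
C₀ = Dose / Vd = 2146 / 385 = 5.574 mg/L
k = ln2 / t½ = 0.693147 / 33.5 = 0.02069 h⁻¹
C = C₀ · e^(−k·t) = 5.574 × e^(−0.02069 × 29.1)
  = 5.574 × 0.5477 = 3.053 mg/L
(3.053 mg/L = 3.053 mcg/mL)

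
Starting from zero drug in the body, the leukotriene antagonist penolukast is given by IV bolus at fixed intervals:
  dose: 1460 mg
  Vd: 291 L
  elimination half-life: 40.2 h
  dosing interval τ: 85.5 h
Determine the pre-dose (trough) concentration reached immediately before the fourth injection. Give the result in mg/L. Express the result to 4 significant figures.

C₀ per dose = Dose / Vd = 1460 / 291 = 5.017 mg/L
k = ln2 / t½ = 0.693147 / 40.2 = 0.01724 h⁻¹
Fraction remaining after one interval: r = e^(−kτ) = e^(−0.01724 × 85.5) = 0.2290
Before dose 4, 3 doses have been given (aged 1τ, 2τ, 3τ).
C_trough = C₀ × (r + r² + … + r^3) = C₀ × r(1−r^3)/(1−r)
        = 5.017 × 0.2290 × (1 − 0.01201) / (1 − 0.2290) = 1.472 mg/L

1.472 mg/L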